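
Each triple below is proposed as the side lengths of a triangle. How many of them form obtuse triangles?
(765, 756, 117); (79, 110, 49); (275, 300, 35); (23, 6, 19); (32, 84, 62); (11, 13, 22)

(765,756,117): 117²+756² = 585225 = 765² → right
(79,110,49): 49²+79² = 8642 < 12100 = 110² → obtuse
(275,300,35): 35²+275² = 76850 < 90000 = 300² → obtuse
(23,6,19): 6²+19² = 397 < 529 = 23² → obtuse
(32,84,62): 32²+62² = 4868 < 7056 = 84² → obtuse
(11,13,22): 11²+13² = 290 < 484 = 22² → obtuse
5 of the 6 are obtuse.

5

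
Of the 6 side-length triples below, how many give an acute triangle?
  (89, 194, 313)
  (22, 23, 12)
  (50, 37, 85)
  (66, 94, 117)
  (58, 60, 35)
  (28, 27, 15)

3

(89,194,313): 89+194 ≤ 313, not a triangle
(22,23,12): 12²+22² = 628 > 529 = 23² → acute
(50,37,85): 37²+50² = 3869 < 7225 = 85² → obtuse
(66,94,117): 66²+94² = 13192 < 13689 = 117² → obtuse
(58,60,35): 35²+58² = 4589 > 3600 = 60² → acute
(28,27,15): 15²+27² = 954 > 784 = 28² → acute
3 of the 6 are acute.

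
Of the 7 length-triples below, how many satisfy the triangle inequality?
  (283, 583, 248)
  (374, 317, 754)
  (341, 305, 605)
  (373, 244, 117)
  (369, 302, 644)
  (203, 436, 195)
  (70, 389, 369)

(248,283,583): 248+283 ≤ 583 → not valid
(317,374,754): 317+374 ≤ 754 → not valid
(305,341,605): 305+341 > 605 → valid
(117,244,373): 117+244 ≤ 373 → not valid
(302,369,644): 302+369 > 644 → valid
(195,203,436): 195+203 ≤ 436 → not valid
(70,369,389): 70+369 > 389 → valid
3 of the 7 triples form a triangle.

3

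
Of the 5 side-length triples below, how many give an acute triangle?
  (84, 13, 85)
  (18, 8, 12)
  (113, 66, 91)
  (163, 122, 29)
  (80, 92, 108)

(84,13,85): 13²+84² = 7225 = 85² → right
(18,8,12): 8²+12² = 208 < 324 = 18² → obtuse
(113,66,91): 66²+91² = 12637 < 12769 = 113² → obtuse
(163,122,29): 29+122 ≤ 163, not a triangle
(80,92,108): 80²+92² = 14864 > 11664 = 108² → acute
1 of the 5 is acute.

1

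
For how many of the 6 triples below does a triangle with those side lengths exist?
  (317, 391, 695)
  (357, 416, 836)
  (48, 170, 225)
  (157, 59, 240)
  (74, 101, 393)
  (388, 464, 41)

(317,391,695): 317+391 > 695 → valid
(357,416,836): 357+416 ≤ 836 → not valid
(48,170,225): 48+170 ≤ 225 → not valid
(59,157,240): 59+157 ≤ 240 → not valid
(74,101,393): 74+101 ≤ 393 → not valid
(41,388,464): 41+388 ≤ 464 → not valid
1 of the 6 triples forms a triangle.

1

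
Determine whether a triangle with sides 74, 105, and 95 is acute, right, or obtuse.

acute

Compare the square of the longest side to the sum of squares of the other two: 74² + 95² = 14501 > 11025 = 105².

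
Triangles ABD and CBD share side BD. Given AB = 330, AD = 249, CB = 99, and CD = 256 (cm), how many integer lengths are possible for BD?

From triangle ABD: 81 < BD < 579.
From triangle CBD: 157 < BD < 355.
Intersection: 157 < BD < 355, so integers 158 through 354: 197 values.

197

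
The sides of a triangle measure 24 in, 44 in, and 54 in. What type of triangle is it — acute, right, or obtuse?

Compare the square of the longest side to the sum of squares of the other two: 24² + 44² = 2512 < 2916 = 54².

obtuse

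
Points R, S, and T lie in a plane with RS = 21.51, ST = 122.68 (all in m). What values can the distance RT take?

101.17 ≤ RT ≤ 144.19 m

By the triangle inequality, |21.51 − 122.68| ≤ RT ≤ 21.51 + 122.68.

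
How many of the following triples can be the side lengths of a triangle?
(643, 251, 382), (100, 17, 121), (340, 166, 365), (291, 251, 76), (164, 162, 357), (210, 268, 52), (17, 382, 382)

3

(251,382,643): 251+382 ≤ 643 → not valid
(17,100,121): 17+100 ≤ 121 → not valid
(166,340,365): 166+340 > 365 → valid
(76,251,291): 76+251 > 291 → valid
(162,164,357): 162+164 ≤ 357 → not valid
(52,210,268): 52+210 ≤ 268 → not valid
(17,382,382): 17+382 > 382 → valid
3 of the 7 triples form a triangle.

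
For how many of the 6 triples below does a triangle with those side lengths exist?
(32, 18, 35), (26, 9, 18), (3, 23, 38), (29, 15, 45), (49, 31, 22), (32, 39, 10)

(18,32,35): 18+32 > 35 → valid
(9,18,26): 9+18 > 26 → valid
(3,23,38): 3+23 ≤ 38 → not valid
(15,29,45): 15+29 ≤ 45 → not valid
(22,31,49): 22+31 > 49 → valid
(10,32,39): 10+32 > 39 → valid
4 of the 6 triples form a triangle.

4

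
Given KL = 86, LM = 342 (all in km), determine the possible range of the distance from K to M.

256 ≤ KM ≤ 428 km

By the triangle inequality, |86 − 342| ≤ KM ≤ 86 + 342.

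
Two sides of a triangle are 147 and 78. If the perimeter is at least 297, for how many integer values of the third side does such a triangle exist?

153

Triangle inequality: 69 < x < 225. Perimeter ≥ 297 gives x ≥ 297 − 147 − 78 = 72.
So 72 ≤ x < 225; integers 72 through 224: 153 values.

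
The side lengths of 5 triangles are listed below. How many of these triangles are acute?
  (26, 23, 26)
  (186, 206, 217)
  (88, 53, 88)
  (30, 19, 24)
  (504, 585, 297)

(26,23,26): 23²+26² = 1205 > 676 = 26² → acute
(186,206,217): 186²+206² = 77032 > 47089 = 217² → acute
(88,53,88): 53²+88² = 10553 > 7744 = 88² → acute
(30,19,24): 19²+24² = 937 > 900 = 30² → acute
(504,585,297): 297²+504² = 342225 = 585² → right
4 of the 5 are acute.

4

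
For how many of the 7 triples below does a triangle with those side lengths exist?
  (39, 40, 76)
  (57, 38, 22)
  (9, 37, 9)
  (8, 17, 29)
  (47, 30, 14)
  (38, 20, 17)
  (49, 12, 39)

(39,40,76): 39+40 > 76 → valid
(22,38,57): 22+38 > 57 → valid
(9,9,37): 9+9 ≤ 37 → not valid
(8,17,29): 8+17 ≤ 29 → not valid
(14,30,47): 14+30 ≤ 47 → not valid
(17,20,38): 17+20 ≤ 38 → not valid
(12,39,49): 12+39 > 49 → valid
3 of the 7 triples form a triangle.

3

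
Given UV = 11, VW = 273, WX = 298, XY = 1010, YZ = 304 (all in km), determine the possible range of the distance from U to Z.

124 ≤ UZ ≤ 1896 km

The maximum is all hops collinear in one direction: 11 + 273 + 298 + 1010 + 304 = 1896.
The longest hop is 1010; the others sum to 886. Folding the others back against it leaves at least 1010 − 886 = 124.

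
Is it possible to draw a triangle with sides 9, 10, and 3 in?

Yes

The longest side is 10, and the other two sum to 12.
Since 12 > 10, the triangle inequality holds.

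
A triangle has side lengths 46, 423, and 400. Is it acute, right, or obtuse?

Compare the square of the longest side to the sum of squares of the other two: 46² + 400² = 162116 < 178929 = 423².

obtuse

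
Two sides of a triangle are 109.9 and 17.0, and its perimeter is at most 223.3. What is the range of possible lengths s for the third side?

92.9 < s ≤ 96.4

Triangle inequality alone gives 92.9 < s < 126.9.
The perimeter condition gives s ≤ 223.3 − 109.9 − 17.0 = 96.4.
Intersecting the two: 92.9 < s ≤ 96.4.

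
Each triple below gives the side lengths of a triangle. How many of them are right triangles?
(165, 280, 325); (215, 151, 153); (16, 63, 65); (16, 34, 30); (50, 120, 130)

(165,280,325): 165²+280² = 105625 = 325² → right
(215,151,153): 151²+153² = 46210 < 46225 = 215² → obtuse
(16,63,65): 16²+63² = 4225 = 65² → right
(16,34,30): 16²+30² = 1156 = 34² → right
(50,120,130): 50²+120² = 16900 = 130² → right
4 of the 5 are right.

4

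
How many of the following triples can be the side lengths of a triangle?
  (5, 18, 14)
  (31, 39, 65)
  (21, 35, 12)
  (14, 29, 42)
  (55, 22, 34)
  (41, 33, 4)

(5,14,18): 5+14 > 18 → valid
(31,39,65): 31+39 > 65 → valid
(12,21,35): 12+21 ≤ 35 → not valid
(14,29,42): 14+29 > 42 → valid
(22,34,55): 22+34 > 55 → valid
(4,33,41): 4+33 ≤ 41 → not valid
4 of the 6 triples form a triangle.

4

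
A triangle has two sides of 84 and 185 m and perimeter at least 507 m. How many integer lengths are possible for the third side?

31

Triangle inequality: 101 < x < 269. Perimeter ≥ 507 gives x ≥ 507 − 84 − 185 = 238.
So 238 ≤ x < 269; integers 238 through 268: 31 values.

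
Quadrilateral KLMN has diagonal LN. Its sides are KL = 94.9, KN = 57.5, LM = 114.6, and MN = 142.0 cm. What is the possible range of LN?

From triangle KLN: |94.9 − 57.5| < LN < 94.9 + 57.5, i.e. 37.4 < LN < 152.4.
From triangle MLN: 27.4 < LN < 256.6.
Both must hold, so LN lies in the intersection.

37.4 < LN < 152.4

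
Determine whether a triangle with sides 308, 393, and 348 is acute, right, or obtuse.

acute

Compare the square of the longest side to the sum of squares of the other two: 308² + 348² = 215968 > 154449 = 393².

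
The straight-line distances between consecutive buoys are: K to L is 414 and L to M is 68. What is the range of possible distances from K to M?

346 ≤ KM ≤ 482

By the triangle inequality, |414 − 68| ≤ KM ≤ 414 + 68.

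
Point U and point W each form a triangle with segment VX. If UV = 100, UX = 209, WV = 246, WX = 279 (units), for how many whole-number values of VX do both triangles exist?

From triangle UVX: 109 < VX < 309.
From triangle WVX: 33 < VX < 525.
Intersection: 109 < VX < 309, so integers 110 through 308: 199 values.

199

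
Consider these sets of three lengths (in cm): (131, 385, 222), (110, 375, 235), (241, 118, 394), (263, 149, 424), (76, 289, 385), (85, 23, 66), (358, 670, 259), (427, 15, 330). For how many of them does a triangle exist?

1

(131,222,385): 131+222 ≤ 385 → not valid
(110,235,375): 110+235 ≤ 375 → not valid
(118,241,394): 118+241 ≤ 394 → not valid
(149,263,424): 149+263 ≤ 424 → not valid
(76,289,385): 76+289 ≤ 385 → not valid
(23,66,85): 23+66 > 85 → valid
(259,358,670): 259+358 ≤ 670 → not valid
(15,330,427): 15+330 ≤ 427 → not valid
1 of the 8 triples forms a triangle.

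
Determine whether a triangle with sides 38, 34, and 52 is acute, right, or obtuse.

obtuse

Compare the square of the longest side to the sum of squares of the other two: 34² + 38² = 2600 < 2704 = 52².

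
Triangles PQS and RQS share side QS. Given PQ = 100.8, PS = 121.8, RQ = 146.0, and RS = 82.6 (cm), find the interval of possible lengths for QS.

From triangle PQS: |100.8 − 121.8| < QS < 100.8 + 121.8, i.e. 21.0 < QS < 222.6.
From triangle RQS: 63.4 < QS < 228.6.
Both must hold, so QS lies in the intersection.

63.4 < QS < 222.6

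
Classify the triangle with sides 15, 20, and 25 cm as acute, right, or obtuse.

Compare the square of the longest side to the sum of squares of the other two: 15² + 20² = 625 = 25².

right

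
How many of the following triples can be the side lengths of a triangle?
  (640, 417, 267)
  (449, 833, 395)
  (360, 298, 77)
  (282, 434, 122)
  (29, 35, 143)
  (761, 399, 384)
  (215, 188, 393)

5

(267,417,640): 267+417 > 640 → valid
(395,449,833): 395+449 > 833 → valid
(77,298,360): 77+298 > 360 → valid
(122,282,434): 122+282 ≤ 434 → not valid
(29,35,143): 29+35 ≤ 143 → not valid
(384,399,761): 384+399 > 761 → valid
(188,215,393): 188+215 > 393 → valid
5 of the 7 triples form a triangle.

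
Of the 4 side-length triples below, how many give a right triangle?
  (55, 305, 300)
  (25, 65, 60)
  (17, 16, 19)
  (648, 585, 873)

(55,305,300): 55²+300² = 93025 = 305² → right
(25,65,60): 25²+60² = 4225 = 65² → right
(17,16,19): 16²+17² = 545 > 361 = 19² → acute
(648,585,873): 585²+648² = 762129 = 873² → right
3 of the 4 are right.

3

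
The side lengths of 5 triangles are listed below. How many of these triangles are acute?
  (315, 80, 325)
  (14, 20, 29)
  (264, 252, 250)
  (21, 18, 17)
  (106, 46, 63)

2

(315,80,325): 80²+315² = 105625 = 325² → right
(14,20,29): 14²+20² = 596 < 841 = 29² → obtuse
(264,252,250): 250²+252² = 126004 > 69696 = 264² → acute
(21,18,17): 17²+18² = 613 > 441 = 21² → acute
(106,46,63): 46²+63² = 6085 < 11236 = 106² → obtuse
2 of the 5 are acute.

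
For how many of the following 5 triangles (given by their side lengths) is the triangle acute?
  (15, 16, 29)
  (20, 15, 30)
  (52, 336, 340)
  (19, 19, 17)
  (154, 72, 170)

(15,16,29): 15²+16² = 481 < 841 = 29² → obtuse
(20,15,30): 15²+20² = 625 < 900 = 30² → obtuse
(52,336,340): 52²+336² = 115600 = 340² → right
(19,19,17): 17²+19² = 650 > 361 = 19² → acute
(154,72,170): 72²+154² = 28900 = 170² → right
1 of the 5 is acute.

1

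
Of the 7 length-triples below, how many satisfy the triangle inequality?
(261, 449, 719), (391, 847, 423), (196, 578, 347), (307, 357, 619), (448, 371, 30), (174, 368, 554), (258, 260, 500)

(261,449,719): 261+449 ≤ 719 → not valid
(391,423,847): 391+423 ≤ 847 → not valid
(196,347,578): 196+347 ≤ 578 → not valid
(307,357,619): 307+357 > 619 → valid
(30,371,448): 30+371 ≤ 448 → not valid
(174,368,554): 174+368 ≤ 554 → not valid
(258,260,500): 258+260 > 500 → valid
2 of the 7 triples form a triangle.

2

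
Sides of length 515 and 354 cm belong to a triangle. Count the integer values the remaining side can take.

707

The third side lies in the open interval (161, 869).
Integers from 162 to 868 inclusive: 868 − 162 + 1 = 707.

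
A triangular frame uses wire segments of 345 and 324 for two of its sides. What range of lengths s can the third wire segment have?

By the triangle inequality, s must be less than 345 + 324 = 669 and greater than |345 − 324| = 21.

21 < s < 669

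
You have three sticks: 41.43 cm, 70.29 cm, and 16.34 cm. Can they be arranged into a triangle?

No

The longest side is 70.29, but the other two sum to only 57.77.
57.77 < 70.29, so the triangle inequality fails.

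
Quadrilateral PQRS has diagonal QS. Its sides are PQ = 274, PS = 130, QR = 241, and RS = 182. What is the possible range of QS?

From triangle PQS: |274 − 130| < QS < 274 + 130, i.e. 144 < QS < 404.
From triangle RQS: 59 < QS < 423.
Both must hold, so QS lies in the intersection.

144 < QS < 404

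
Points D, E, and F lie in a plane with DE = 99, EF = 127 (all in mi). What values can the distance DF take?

28 ≤ DF ≤ 226 mi

By the triangle inequality, |99 − 127| ≤ DF ≤ 99 + 127.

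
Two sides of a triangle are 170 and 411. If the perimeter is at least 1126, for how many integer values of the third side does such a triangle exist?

36

Triangle inequality: 241 < x < 581. Perimeter ≥ 1126 gives x ≥ 1126 − 170 − 411 = 545.
So 545 ≤ x < 581; integers 545 through 580: 36 values.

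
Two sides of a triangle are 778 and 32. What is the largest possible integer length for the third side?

The third side must be strictly less than 778 + 32 = 810.
The largest integer below 810 is 809.

809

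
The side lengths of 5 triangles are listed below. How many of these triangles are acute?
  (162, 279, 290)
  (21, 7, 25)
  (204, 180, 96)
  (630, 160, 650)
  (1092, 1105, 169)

(162,279,290): 162²+279² = 104085 > 84100 = 290² → acute
(21,7,25): 7²+21² = 490 < 625 = 25² → obtuse
(204,180,96): 96²+180² = 41616 = 204² → right
(630,160,650): 160²+630² = 422500 = 650² → right
(1092,1105,169): 169²+1092² = 1221025 = 1105² → right
1 of the 5 is acute.

1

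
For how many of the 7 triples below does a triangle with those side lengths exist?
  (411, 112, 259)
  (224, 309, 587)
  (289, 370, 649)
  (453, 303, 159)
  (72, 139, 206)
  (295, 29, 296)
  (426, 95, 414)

5

(112,259,411): 112+259 ≤ 411 → not valid
(224,309,587): 224+309 ≤ 587 → not valid
(289,370,649): 289+370 > 649 → valid
(159,303,453): 159+303 > 453 → valid
(72,139,206): 72+139 > 206 → valid
(29,295,296): 29+295 > 296 → valid
(95,414,426): 95+414 > 426 → valid
5 of the 7 triples form a triangle.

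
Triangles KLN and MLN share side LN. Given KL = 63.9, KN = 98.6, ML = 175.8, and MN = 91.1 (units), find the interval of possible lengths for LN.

From triangle KLN: |63.9 − 98.6| < LN < 63.9 + 98.6, i.e. 34.7 < LN < 162.5.
From triangle MLN: 84.7 < LN < 266.9.
Both must hold, so LN lies in the intersection.

84.7 < LN < 162.5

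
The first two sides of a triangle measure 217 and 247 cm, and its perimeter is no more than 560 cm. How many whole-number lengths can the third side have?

66

Triangle inequality: 30 < x < 464. Perimeter ≤ 560 gives x ≤ 560 − 217 − 247 = 96.
So 30 < x ≤ 96; integers 31 through 96: 66 values.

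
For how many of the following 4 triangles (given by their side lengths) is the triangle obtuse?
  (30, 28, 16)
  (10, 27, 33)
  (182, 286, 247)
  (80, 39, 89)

(30,28,16): 16²+28² = 1040 > 900 = 30² → acute
(10,27,33): 10²+27² = 829 < 1089 = 33² → obtuse
(182,286,247): 182²+247² = 94133 > 81796 = 286² → acute
(80,39,89): 39²+80² = 7921 = 89² → right
1 of the 4 is obtuse.

1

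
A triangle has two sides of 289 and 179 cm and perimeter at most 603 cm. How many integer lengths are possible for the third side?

25

Triangle inequality: 110 < x < 468. Perimeter ≤ 603 gives x ≤ 603 − 289 − 179 = 135.
So 110 < x ≤ 135; integers 111 through 135: 25 values.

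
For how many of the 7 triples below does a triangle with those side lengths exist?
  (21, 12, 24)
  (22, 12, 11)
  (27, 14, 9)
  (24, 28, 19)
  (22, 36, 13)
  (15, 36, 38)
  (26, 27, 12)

(12,21,24): 12+21 > 24 → valid
(11,12,22): 11+12 > 22 → valid
(9,14,27): 9+14 ≤ 27 → not valid
(19,24,28): 19+24 > 28 → valid
(13,22,36): 13+22 ≤ 36 → not valid
(15,36,38): 15+36 > 38 → valid
(12,26,27): 12+26 > 27 → valid
5 of the 7 triples form a triangle.

5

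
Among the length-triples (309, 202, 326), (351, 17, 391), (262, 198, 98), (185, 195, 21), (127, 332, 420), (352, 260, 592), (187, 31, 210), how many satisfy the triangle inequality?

(202,309,326): 202+309 > 326 → valid
(17,351,391): 17+351 ≤ 391 → not valid
(98,198,262): 98+198 > 262 → valid
(21,185,195): 21+185 > 195 → valid
(127,332,420): 127+332 > 420 → valid
(260,352,592): 260+352 > 592 → valid
(31,187,210): 31+187 > 210 → valid
6 of the 7 triples form a triangle.

6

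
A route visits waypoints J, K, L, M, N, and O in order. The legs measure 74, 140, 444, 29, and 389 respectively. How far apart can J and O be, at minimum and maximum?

0 ≤ JO ≤ 1076

The maximum is all hops collinear in one direction: 74 + 140 + 444 + 29 + 389 = 1076.
The longest hop is 444; the others sum to 632. Since 444 ≤ 632, the path can fold back on itself completely, so the minimum distance is 0.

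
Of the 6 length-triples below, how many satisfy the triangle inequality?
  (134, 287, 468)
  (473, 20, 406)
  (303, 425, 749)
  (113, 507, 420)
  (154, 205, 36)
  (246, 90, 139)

1

(134,287,468): 134+287 ≤ 468 → not valid
(20,406,473): 20+406 ≤ 473 → not valid
(303,425,749): 303+425 ≤ 749 → not valid
(113,420,507): 113+420 > 507 → valid
(36,154,205): 36+154 ≤ 205 → not valid
(90,139,246): 90+139 ≤ 246 → not valid
1 of the 6 triples forms a triangle.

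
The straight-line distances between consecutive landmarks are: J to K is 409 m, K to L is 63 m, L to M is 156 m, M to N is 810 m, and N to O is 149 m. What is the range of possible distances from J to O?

The maximum is all hops collinear in one direction: 409 + 63 + 156 + 810 + 149 = 1587.
The longest hop is 810; the others sum to 777. Folding the others back against it leaves at least 810 − 777 = 33.

33 ≤ JO ≤ 1587 m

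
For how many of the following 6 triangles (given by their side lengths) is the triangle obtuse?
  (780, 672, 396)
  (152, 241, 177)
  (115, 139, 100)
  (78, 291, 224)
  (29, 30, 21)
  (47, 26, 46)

(780,672,396): 396²+672² = 608400 = 780² → right
(152,241,177): 152²+177² = 54433 < 58081 = 241² → obtuse
(115,139,100): 100²+115² = 23225 > 19321 = 139² → acute
(78,291,224): 78²+224² = 56260 < 84681 = 291² → obtuse
(29,30,21): 21²+29² = 1282 > 900 = 30² → acute
(47,26,46): 26²+46² = 2792 > 2209 = 47² → acute
2 of the 6 are obtuse.

2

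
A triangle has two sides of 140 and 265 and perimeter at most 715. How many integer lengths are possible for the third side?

Triangle inequality: 125 < x < 405. Perimeter ≤ 715 gives x ≤ 715 − 140 − 265 = 310.
So 125 < x ≤ 310; integers 126 through 310: 185 values.

185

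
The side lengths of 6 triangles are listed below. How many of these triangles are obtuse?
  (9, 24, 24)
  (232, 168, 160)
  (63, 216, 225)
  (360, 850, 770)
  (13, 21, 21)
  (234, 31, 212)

(9,24,24): 9²+24² = 657 > 576 = 24² → acute
(232,168,160): 160²+168² = 53824 = 232² → right
(63,216,225): 63²+216² = 50625 = 225² → right
(360,850,770): 360²+770² = 722500 = 850² → right
(13,21,21): 13²+21² = 610 > 441 = 21² → acute
(234,31,212): 31²+212² = 45905 < 54756 = 234² → obtuse
1 of the 6 is obtuse.

1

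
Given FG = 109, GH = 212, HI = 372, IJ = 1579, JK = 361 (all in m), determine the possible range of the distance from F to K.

525 ≤ FK ≤ 2633 m

The maximum is all hops collinear in one direction: 109 + 212 + 372 + 1579 + 361 = 2633.
The longest hop is 1579; the others sum to 1054. Folding the others back against it leaves at least 1579 − 1054 = 525.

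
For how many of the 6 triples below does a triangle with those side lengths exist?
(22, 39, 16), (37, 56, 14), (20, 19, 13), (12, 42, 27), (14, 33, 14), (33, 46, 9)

(16,22,39): 16+22 ≤ 39 → not valid
(14,37,56): 14+37 ≤ 56 → not valid
(13,19,20): 13+19 > 20 → valid
(12,27,42): 12+27 ≤ 42 → not valid
(14,14,33): 14+14 ≤ 33 → not valid
(9,33,46): 9+33 ≤ 46 → not valid
1 of the 6 triples forms a triangle.

1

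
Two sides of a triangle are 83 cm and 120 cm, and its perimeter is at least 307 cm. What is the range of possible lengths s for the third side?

104 ≤ s < 203

Triangle inequality alone gives 37 < s < 203.
The perimeter condition gives s ≥ 307 − 83 − 120 = 104.
Intersecting the two: 104 ≤ s < 203.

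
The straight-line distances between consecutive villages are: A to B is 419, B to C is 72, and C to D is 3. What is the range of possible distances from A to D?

344 ≤ AD ≤ 494

The maximum is all hops collinear in one direction: 419 + 72 + 3 = 494.
The longest hop is 419; the others sum to 75. Folding the others back against it leaves at least 419 − 75 = 344.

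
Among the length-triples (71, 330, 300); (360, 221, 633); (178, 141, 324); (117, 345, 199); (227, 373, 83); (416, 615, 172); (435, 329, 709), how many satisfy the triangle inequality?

2

(71,300,330): 71+300 > 330 → valid
(221,360,633): 221+360 ≤ 633 → not valid
(141,178,324): 141+178 ≤ 324 → not valid
(117,199,345): 117+199 ≤ 345 → not valid
(83,227,373): 83+227 ≤ 373 → not valid
(172,416,615): 172+416 ≤ 615 → not valid
(329,435,709): 329+435 > 709 → valid
2 of the 7 triples form a triangle.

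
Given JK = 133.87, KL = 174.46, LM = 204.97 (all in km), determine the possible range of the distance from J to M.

The maximum is all hops collinear in one direction: 133.87 + 174.46 + 204.97 = 513.30.
The longest hop is 204.97; the others sum to 308.33. Since 204.97 ≤ 308.33, the path can fold back on itself completely, so the minimum distance is 0.

0 ≤ JM ≤ 513.30 km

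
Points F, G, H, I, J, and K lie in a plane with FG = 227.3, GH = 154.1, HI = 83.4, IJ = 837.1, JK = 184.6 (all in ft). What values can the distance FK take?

187.7 ≤ FK ≤ 1486.5 ft

The maximum is all hops collinear in one direction: 227.3 + 154.1 + 83.4 + 837.1 + 184.6 = 1486.5.
The longest hop is 837.1; the others sum to 649.4. Folding the others back against it leaves at least 837.1 − 649.4 = 187.7.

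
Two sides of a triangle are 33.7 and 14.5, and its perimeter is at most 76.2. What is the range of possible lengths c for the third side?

Triangle inequality alone gives 19.2 < c < 48.2.
The perimeter condition gives c ≤ 76.2 − 33.7 − 14.5 = 28.0.
Intersecting the two: 19.2 < c ≤ 28.0.

19.2 < c ≤ 28.0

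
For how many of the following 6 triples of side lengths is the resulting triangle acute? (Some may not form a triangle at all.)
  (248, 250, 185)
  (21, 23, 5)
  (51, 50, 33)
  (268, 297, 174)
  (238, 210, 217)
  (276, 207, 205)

5

(248,250,185): 185²+248² = 95729 > 62500 = 250² → acute
(21,23,5): 5²+21² = 466 < 529 = 23² → obtuse
(51,50,33): 33²+50² = 3589 > 2601 = 51² → acute
(268,297,174): 174²+268² = 102100 > 88209 = 297² → acute
(238,210,217): 210²+217² = 91189 > 56644 = 238² → acute
(276,207,205): 205²+207² = 84874 > 76176 = 276² → acute
5 of the 6 are acute.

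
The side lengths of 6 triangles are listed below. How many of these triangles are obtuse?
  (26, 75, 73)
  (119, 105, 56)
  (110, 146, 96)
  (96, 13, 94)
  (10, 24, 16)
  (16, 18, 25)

(26,75,73): 26²+73² = 6005 > 5625 = 75² → acute
(119,105,56): 56²+105² = 14161 = 119² → right
(110,146,96): 96²+110² = 21316 = 146² → right
(96,13,94): 13²+94² = 9005 < 9216 = 96² → obtuse
(10,24,16): 10²+16² = 356 < 576 = 24² → obtuse
(16,18,25): 16²+18² = 580 < 625 = 25² → obtuse
3 of the 6 are obtuse.

3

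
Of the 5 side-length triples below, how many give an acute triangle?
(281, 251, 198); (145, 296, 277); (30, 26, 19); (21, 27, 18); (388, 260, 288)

4

(281,251,198): 198²+251² = 102205 > 78961 = 281² → acute
(145,296,277): 145²+277² = 97754 > 87616 = 296² → acute
(30,26,19): 19²+26² = 1037 > 900 = 30² → acute
(21,27,18): 18²+21² = 765 > 729 = 27² → acute
(388,260,288): 260²+288² = 150544 = 388² → right
4 of the 5 are acute.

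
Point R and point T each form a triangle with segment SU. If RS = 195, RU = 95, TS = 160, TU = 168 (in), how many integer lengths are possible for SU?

From triangle RSU: 100 < SU < 290.
From triangle TSU: 8 < SU < 328.
Intersection: 100 < SU < 290, so integers 101 through 289: 189 values.

189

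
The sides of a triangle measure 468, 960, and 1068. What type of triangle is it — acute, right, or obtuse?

Compare the square of the longest side to the sum of squares of the other two: 468² + 960² = 1140624 = 1068².

right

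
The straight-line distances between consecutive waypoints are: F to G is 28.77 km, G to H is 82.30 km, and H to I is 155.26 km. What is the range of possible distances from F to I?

The maximum is all hops collinear in one direction: 28.77 + 82.30 + 155.26 = 266.33.
The longest hop is 155.26; the others sum to 111.07. Folding the others back against it leaves at least 155.26 − 111.07 = 44.19.

44.19 ≤ FI ≤ 266.33 km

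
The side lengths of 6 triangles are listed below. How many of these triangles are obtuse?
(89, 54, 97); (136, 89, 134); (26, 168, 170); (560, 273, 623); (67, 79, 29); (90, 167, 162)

1

(89,54,97): 54²+89² = 10837 > 9409 = 97² → acute
(136,89,134): 89²+134² = 25877 > 18496 = 136² → acute
(26,168,170): 26²+168² = 28900 = 170² → right
(560,273,623): 273²+560² = 388129 = 623² → right
(67,79,29): 29²+67² = 5330 < 6241 = 79² → obtuse
(90,167,162): 90²+162² = 34344 > 27889 = 167² → acute
1 of the 6 is obtuse.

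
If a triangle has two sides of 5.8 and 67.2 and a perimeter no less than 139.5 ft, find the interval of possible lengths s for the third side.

Triangle inequality alone gives 61.4 < s < 73.0.
The perimeter condition gives s ≥ 139.5 − 5.8 − 67.2 = 66.5.
Intersecting the two: 66.5 ≤ s < 73.0.

66.5 ≤ s < 73.0 ft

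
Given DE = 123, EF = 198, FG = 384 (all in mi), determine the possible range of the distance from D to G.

The maximum is all hops collinear in one direction: 123 + 198 + 384 = 705.
The longest hop is 384; the others sum to 321. Folding the others back against it leaves at least 384 − 321 = 63.

63 ≤ DG ≤ 705 mi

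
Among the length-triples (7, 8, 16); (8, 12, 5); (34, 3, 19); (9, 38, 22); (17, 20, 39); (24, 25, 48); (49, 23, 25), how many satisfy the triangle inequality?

2

(7,8,16): 7+8 ≤ 16 → not valid
(5,8,12): 5+8 > 12 → valid
(3,19,34): 3+19 ≤ 34 → not valid
(9,22,38): 9+22 ≤ 38 → not valid
(17,20,39): 17+20 ≤ 39 → not valid
(24,25,48): 24+25 > 48 → valid
(23,25,49): 23+25 ≤ 49 → not valid
2 of the 7 triples form a triangle.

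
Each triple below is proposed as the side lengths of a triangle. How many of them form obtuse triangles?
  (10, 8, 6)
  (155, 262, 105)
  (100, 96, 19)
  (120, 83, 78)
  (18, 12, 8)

(10,8,6): 6²+8² = 100 = 10² → right
(155,262,105): 105+155 ≤ 262, not a triangle
(100,96,19): 19²+96² = 9577 < 10000 = 100² → obtuse
(120,83,78): 78²+83² = 12973 < 14400 = 120² → obtuse
(18,12,8): 8²+12² = 208 < 324 = 18² → obtuse
3 of the 5 are obtuse.

3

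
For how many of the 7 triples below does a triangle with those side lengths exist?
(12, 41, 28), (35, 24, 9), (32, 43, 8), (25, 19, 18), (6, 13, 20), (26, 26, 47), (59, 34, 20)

2

(12,28,41): 12+28 ≤ 41 → not valid
(9,24,35): 9+24 ≤ 35 → not valid
(8,32,43): 8+32 ≤ 43 → not valid
(18,19,25): 18+19 > 25 → valid
(6,13,20): 6+13 ≤ 20 → not valid
(26,26,47): 26+26 > 47 → valid
(20,34,59): 20+34 ≤ 59 → not valid
2 of the 7 triples form a triangle.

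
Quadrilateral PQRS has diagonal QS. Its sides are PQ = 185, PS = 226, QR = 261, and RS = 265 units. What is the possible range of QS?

From triangle PQS: |185 − 226| < QS < 185 + 226, i.e. 41 < QS < 411.
From triangle RQS: 4 < QS < 526.
Both must hold, so QS lies in the intersection.

41 < QS < 411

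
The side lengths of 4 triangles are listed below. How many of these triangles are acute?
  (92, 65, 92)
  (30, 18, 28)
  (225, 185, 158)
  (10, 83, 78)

3

(92,65,92): 65²+92² = 12689 > 8464 = 92² → acute
(30,18,28): 18²+28² = 1108 > 900 = 30² → acute
(225,185,158): 158²+185² = 59189 > 50625 = 225² → acute
(10,83,78): 10²+78² = 6184 < 6889 = 83² → obtuse
3 of the 4 are acute.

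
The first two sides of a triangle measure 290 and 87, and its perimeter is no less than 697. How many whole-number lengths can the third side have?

57

Triangle inequality: 203 < x < 377. Perimeter ≥ 697 gives x ≥ 697 − 290 − 87 = 320.
So 320 ≤ x < 377; integers 320 through 376: 57 values.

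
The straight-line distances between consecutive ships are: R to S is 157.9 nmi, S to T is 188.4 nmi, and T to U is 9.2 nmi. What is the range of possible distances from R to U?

The maximum is all hops collinear in one direction: 157.9 + 188.4 + 9.2 = 355.5.
The longest hop is 188.4; the others sum to 167.1. Folding the others back against it leaves at least 188.4 − 167.1 = 21.3.

21.3 ≤ RU ≤ 355.5 nmi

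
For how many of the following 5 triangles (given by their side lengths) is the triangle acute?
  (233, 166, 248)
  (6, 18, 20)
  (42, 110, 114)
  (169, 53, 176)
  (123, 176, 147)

4

(233,166,248): 166²+233² = 81845 > 61504 = 248² → acute
(6,18,20): 6²+18² = 360 < 400 = 20² → obtuse
(42,110,114): 42²+110² = 13864 > 12996 = 114² → acute
(169,53,176): 53²+169² = 31370 > 30976 = 176² → acute
(123,176,147): 123²+147² = 36738 > 30976 = 176² → acute
4 of the 5 are acute.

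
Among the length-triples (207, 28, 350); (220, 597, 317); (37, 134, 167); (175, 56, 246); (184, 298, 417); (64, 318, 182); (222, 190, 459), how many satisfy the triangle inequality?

(28,207,350): 28+207 ≤ 350 → not valid
(220,317,597): 220+317 ≤ 597 → not valid
(37,134,167): 37+134 > 167 → valid
(56,175,246): 56+175 ≤ 246 → not valid
(184,298,417): 184+298 > 417 → valid
(64,182,318): 64+182 ≤ 318 → not valid
(190,222,459): 190+222 ≤ 459 → not valid
2 of the 7 triples form a triangle.

2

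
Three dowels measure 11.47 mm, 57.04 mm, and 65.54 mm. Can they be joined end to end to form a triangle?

The longest side is 65.54, and the other two sum to 68.51.
Since 68.51 > 65.54, the triangle inequality holds.

Yes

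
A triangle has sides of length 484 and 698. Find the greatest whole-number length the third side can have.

The third side must be strictly less than 484 + 698 = 1182.
The largest integer below 1182 is 1181.

1181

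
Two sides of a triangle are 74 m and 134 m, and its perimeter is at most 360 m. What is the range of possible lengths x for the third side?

Triangle inequality alone gives 60 < x < 208.
The perimeter condition gives x ≤ 360 − 74 − 134 = 152.
Intersecting the two: 60 < x ≤ 152.

60 < x ≤ 152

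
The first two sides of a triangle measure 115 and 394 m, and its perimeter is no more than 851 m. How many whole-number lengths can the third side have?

63

Triangle inequality: 279 < x < 509. Perimeter ≤ 851 gives x ≤ 851 − 115 − 394 = 342.
So 279 < x ≤ 342; integers 280 through 342: 63 values.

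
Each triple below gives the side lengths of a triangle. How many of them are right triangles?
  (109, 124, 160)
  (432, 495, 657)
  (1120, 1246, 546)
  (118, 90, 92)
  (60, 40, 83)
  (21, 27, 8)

(109,124,160): 109²+124² = 27257 > 25600 = 160² → acute
(432,495,657): 432²+495² = 431649 = 657² → right
(1120,1246,546): 546²+1120² = 1552516 = 1246² → right
(118,90,92): 90²+92² = 16564 > 13924 = 118² → acute
(60,40,83): 40²+60² = 5200 < 6889 = 83² → obtuse
(21,27,8): 8²+21² = 505 < 729 = 27² → obtuse
2 of the 6 are right.

2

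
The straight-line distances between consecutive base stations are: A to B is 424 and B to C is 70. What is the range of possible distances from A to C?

By the triangle inequality, |424 − 70| ≤ AC ≤ 424 + 70.

354 ≤ AC ≤ 494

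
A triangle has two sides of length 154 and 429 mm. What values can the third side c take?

275 < c < 583 (mm)

By the triangle inequality, c must be less than 154 + 429 = 583 and greater than |154 − 429| = 275.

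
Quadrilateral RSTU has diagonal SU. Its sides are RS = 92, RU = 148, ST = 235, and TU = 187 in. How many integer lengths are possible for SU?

From triangle RSU: 56 < SU < 240.
From triangle TSU: 48 < SU < 422.
Intersection: 56 < SU < 240, so integers 57 through 239: 183 values.

183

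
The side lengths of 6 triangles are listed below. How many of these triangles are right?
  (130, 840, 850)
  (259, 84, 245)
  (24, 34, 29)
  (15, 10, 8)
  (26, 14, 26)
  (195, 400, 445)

(130,840,850): 130²+840² = 722500 = 850² → right
(259,84,245): 84²+245² = 67081 = 259² → right
(24,34,29): 24²+29² = 1417 > 1156 = 34² → acute
(15,10,8): 8²+10² = 164 < 225 = 15² → obtuse
(26,14,26): 14²+26² = 872 > 676 = 26² → acute
(195,400,445): 195²+400² = 198025 = 445² → right
3 of the 6 are right.

3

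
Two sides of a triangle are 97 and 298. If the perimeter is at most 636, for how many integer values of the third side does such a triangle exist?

Triangle inequality: 201 < x < 395. Perimeter ≤ 636 gives x ≤ 636 − 97 − 298 = 241.
So 201 < x ≤ 241; integers 202 through 241: 40 values.

40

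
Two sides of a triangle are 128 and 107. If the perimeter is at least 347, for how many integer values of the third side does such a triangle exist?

123

Triangle inequality: 21 < x < 235. Perimeter ≥ 347 gives x ≥ 347 − 128 − 107 = 112.
So 112 ≤ x < 235; integers 112 through 234: 123 values.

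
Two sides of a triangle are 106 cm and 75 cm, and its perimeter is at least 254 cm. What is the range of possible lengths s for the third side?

73 ≤ s < 181

Triangle inequality alone gives 31 < s < 181.
The perimeter condition gives s ≥ 254 − 106 − 75 = 73.
Intersecting the two: 73 ≤ s < 181.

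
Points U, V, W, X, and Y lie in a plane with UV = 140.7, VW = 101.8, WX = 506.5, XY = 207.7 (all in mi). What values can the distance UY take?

56.3 ≤ UY ≤ 956.7 mi

The maximum is all hops collinear in one direction: 140.7 + 101.8 + 506.5 + 207.7 = 956.7.
The longest hop is 506.5; the others sum to 450.2. Folding the others back against it leaves at least 506.5 − 450.2 = 56.3.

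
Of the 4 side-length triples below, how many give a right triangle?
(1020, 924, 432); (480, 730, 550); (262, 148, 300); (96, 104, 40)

(1020,924,432): 432²+924² = 1040400 = 1020² → right
(480,730,550): 480²+550² = 532900 = 730² → right
(262,148,300): 148²+262² = 90548 > 90000 = 300² → acute
(96,104,40): 40²+96² = 10816 = 104² → right
3 of the 4 are right.

3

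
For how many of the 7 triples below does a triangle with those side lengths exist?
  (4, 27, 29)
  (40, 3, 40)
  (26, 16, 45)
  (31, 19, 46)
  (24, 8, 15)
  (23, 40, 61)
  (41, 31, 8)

4

(4,27,29): 4+27 > 29 → valid
(3,40,40): 3+40 > 40 → valid
(16,26,45): 16+26 ≤ 45 → not valid
(19,31,46): 19+31 > 46 → valid
(8,15,24): 8+15 ≤ 24 → not valid
(23,40,61): 23+40 > 61 → valid
(8,31,41): 8+31 ≤ 41 → not valid
4 of the 7 triples form a triangle.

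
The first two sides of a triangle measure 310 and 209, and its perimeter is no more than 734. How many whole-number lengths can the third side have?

114

Triangle inequality: 101 < x < 519. Perimeter ≤ 734 gives x ≤ 734 − 310 − 209 = 215.
So 101 < x ≤ 215; integers 102 through 215: 114 values.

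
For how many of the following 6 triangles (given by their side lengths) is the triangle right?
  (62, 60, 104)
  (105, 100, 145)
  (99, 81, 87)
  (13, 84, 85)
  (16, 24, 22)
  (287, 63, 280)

3

(62,60,104): 60²+62² = 7444 < 10816 = 104² → obtuse
(105,100,145): 100²+105² = 21025 = 145² → right
(99,81,87): 81²+87² = 14130 > 9801 = 99² → acute
(13,84,85): 13²+84² = 7225 = 85² → right
(16,24,22): 16²+22² = 740 > 576 = 24² → acute
(287,63,280): 63²+280² = 82369 = 287² → right
3 of the 6 are right.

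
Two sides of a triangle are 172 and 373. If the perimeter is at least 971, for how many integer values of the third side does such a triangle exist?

119

Triangle inequality: 201 < x < 545. Perimeter ≥ 971 gives x ≥ 971 − 172 − 373 = 426.
So 426 ≤ x < 545; integers 426 through 544: 119 values.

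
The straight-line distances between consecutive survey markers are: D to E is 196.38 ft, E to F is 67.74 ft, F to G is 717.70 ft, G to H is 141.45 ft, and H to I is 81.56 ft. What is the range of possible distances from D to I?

230.57 ≤ DI ≤ 1204.83 ft

The maximum is all hops collinear in one direction: 196.38 + 67.74 + 717.70 + 141.45 + 81.56 = 1204.83.
The longest hop is 717.70; the others sum to 487.13. Folding the others back against it leaves at least 717.70 − 487.13 = 230.57.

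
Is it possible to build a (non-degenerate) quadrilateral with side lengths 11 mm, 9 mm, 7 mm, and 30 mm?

No

For a quadrilateral, each side must be shorter than the sum of the others.
Here the longest side is 30, but the remaining 3 sides sum to only 27.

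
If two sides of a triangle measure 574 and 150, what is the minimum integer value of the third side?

425

The third side must be strictly greater than |574 − 150| = 424.
The smallest integer above 424 is 425.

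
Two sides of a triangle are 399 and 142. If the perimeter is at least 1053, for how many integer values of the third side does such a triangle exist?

Triangle inequality: 257 < x < 541. Perimeter ≥ 1053 gives x ≥ 1053 − 399 − 142 = 512.
So 512 ≤ x < 541; integers 512 through 540: 29 values.

29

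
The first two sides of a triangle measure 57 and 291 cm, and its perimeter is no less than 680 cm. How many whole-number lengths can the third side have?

Triangle inequality: 234 < x < 348. Perimeter ≥ 680 gives x ≥ 680 − 57 − 291 = 332.
So 332 ≤ x < 348; integers 332 through 347: 16 values.

16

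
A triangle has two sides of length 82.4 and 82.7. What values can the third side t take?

By the triangle inequality, t must be less than 82.4 + 82.7 = 165.1 and greater than |82.4 − 82.7| = 0.3.

0.3 < t < 165.1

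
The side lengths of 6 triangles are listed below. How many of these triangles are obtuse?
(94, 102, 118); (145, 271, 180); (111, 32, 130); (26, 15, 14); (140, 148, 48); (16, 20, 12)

3

(94,102,118): 94²+102² = 19240 > 13924 = 118² → acute
(145,271,180): 145²+180² = 53425 < 73441 = 271² → obtuse
(111,32,130): 32²+111² = 13345 < 16900 = 130² → obtuse
(26,15,14): 14²+15² = 421 < 676 = 26² → obtuse
(140,148,48): 48²+140² = 21904 = 148² → right
(16,20,12): 12²+16² = 400 = 20² → right
3 of the 6 are obtuse.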